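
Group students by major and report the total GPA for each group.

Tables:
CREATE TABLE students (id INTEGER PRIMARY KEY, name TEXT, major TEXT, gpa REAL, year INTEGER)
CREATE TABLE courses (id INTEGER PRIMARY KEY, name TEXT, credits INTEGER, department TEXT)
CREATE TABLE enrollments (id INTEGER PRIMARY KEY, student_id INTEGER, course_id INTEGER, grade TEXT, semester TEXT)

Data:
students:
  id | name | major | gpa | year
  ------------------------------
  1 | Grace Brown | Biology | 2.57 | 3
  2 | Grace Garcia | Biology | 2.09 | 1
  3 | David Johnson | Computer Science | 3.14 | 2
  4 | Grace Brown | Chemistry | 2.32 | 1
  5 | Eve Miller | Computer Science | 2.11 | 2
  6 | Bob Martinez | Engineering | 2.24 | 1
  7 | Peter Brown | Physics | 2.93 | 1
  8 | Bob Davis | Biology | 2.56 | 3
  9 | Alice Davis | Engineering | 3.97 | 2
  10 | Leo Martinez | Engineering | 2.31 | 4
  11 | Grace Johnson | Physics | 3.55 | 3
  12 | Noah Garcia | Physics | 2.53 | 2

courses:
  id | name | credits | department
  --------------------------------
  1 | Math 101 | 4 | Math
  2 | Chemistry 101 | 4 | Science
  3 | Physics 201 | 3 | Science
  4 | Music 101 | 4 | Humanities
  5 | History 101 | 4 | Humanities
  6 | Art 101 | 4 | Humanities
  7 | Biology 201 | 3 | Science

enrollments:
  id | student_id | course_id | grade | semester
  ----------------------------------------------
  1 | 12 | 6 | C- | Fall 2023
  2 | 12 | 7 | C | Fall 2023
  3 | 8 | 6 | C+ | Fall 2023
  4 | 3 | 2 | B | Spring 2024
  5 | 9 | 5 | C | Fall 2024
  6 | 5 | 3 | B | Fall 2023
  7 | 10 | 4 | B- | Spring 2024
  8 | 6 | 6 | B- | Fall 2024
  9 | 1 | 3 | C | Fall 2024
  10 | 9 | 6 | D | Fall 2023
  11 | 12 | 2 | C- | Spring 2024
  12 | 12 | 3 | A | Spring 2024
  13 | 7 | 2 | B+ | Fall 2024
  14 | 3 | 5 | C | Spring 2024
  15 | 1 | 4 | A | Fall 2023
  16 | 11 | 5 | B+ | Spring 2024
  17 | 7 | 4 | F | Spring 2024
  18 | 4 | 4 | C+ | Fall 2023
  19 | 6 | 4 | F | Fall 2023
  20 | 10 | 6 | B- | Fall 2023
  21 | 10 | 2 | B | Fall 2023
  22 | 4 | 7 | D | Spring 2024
SELECT major, SUM(gpa) AS sum_gpa FROM students GROUP BY major

Execution result:
major | sum_gpa
Biology | 7.22
Chemistry | 2.32
Computer Science | 5.25
Engineering | 8.52
Physics | 9.01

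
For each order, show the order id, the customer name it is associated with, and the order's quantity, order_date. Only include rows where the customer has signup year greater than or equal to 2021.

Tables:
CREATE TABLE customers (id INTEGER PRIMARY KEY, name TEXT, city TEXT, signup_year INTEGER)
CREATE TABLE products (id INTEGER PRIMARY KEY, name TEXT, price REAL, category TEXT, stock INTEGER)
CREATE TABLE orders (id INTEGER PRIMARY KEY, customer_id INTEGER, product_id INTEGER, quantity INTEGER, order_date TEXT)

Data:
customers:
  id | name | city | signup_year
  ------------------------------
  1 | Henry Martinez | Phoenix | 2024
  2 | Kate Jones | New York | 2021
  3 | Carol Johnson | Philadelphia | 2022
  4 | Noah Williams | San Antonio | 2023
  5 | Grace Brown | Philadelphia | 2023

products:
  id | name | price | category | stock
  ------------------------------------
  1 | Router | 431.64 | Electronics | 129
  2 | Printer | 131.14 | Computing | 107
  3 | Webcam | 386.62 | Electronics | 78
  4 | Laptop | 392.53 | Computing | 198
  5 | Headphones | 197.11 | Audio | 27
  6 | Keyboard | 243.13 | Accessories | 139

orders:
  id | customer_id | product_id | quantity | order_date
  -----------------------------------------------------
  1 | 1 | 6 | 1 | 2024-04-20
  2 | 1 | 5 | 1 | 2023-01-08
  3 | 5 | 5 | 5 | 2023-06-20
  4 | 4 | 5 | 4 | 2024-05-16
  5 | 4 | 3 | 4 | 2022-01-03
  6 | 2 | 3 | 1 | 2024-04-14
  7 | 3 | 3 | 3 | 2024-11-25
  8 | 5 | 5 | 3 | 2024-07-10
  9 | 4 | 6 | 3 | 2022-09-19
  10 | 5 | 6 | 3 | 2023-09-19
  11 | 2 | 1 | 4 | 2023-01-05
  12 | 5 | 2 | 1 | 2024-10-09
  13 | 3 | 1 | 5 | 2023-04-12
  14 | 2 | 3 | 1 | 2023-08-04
SELECT c.id, p.name AS customer, c.quantity, c.order_date FROM orders c JOIN customers p ON c.customer_id = p.id WHERE p.signup_year >= 2021

Execution result:
id | customer | quantity | order_date
1 | Henry Martinez | 1 | 2024-04-20
2 | Henry Martinez | 1 | 2023-01-08
3 | Grace Brown | 5 | 2023-06-20
4 | Noah Williams | 4 | 2024-05-16
5 | Noah Williams | 4 | 2022-01-03
6 | Kate Jones | 1 | 2024-04-14
7 | Carol Johnson | 3 | 2024-11-25
8 | Grace Brown | 3 | 2024-07-10
9 | Noah Williams | 3 | 2022-09-19
10 | Grace Brown | 3 | 2023-09-19
11 | Kate Jones | 4 | 2023-01-05
12 | Grace Brown | 1 | 2024-10-09
13 | Carol Johnson | 5 | 2023-04-12
14 | Kate Jones | 1 | 2023-08-04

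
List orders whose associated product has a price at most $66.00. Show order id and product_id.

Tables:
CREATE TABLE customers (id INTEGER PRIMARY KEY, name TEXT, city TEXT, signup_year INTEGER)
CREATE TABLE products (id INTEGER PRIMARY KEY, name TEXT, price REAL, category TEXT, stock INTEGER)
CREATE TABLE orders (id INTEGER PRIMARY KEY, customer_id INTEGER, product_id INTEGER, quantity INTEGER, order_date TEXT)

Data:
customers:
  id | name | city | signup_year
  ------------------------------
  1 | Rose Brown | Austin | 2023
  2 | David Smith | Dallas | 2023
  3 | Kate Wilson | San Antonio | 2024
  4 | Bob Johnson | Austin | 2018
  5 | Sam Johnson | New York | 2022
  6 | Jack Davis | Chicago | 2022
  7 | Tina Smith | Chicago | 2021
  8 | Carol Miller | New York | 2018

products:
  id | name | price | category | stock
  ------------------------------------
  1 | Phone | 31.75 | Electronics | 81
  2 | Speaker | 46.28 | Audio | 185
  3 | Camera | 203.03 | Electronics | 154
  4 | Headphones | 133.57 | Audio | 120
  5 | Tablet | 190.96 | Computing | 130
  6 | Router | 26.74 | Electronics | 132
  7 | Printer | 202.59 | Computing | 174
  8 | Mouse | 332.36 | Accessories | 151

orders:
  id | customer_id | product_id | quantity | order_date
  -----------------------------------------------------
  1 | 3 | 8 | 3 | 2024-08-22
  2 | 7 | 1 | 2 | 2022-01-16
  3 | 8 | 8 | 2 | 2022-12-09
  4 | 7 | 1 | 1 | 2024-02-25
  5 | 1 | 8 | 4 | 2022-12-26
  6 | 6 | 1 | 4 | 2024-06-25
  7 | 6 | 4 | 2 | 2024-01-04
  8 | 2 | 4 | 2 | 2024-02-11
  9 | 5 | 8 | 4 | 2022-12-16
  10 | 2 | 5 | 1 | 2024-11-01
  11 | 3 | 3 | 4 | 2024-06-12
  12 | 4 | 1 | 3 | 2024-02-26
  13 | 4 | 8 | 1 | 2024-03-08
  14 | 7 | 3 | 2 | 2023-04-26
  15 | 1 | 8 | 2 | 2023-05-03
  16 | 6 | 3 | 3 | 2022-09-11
SELECT id, product_id FROM orders WHERE product_id IN (SELECT id FROM products WHERE price <= 66.0)

Execution result:
id | product_id
2 | 1
4 | 1
6 | 1
12 | 1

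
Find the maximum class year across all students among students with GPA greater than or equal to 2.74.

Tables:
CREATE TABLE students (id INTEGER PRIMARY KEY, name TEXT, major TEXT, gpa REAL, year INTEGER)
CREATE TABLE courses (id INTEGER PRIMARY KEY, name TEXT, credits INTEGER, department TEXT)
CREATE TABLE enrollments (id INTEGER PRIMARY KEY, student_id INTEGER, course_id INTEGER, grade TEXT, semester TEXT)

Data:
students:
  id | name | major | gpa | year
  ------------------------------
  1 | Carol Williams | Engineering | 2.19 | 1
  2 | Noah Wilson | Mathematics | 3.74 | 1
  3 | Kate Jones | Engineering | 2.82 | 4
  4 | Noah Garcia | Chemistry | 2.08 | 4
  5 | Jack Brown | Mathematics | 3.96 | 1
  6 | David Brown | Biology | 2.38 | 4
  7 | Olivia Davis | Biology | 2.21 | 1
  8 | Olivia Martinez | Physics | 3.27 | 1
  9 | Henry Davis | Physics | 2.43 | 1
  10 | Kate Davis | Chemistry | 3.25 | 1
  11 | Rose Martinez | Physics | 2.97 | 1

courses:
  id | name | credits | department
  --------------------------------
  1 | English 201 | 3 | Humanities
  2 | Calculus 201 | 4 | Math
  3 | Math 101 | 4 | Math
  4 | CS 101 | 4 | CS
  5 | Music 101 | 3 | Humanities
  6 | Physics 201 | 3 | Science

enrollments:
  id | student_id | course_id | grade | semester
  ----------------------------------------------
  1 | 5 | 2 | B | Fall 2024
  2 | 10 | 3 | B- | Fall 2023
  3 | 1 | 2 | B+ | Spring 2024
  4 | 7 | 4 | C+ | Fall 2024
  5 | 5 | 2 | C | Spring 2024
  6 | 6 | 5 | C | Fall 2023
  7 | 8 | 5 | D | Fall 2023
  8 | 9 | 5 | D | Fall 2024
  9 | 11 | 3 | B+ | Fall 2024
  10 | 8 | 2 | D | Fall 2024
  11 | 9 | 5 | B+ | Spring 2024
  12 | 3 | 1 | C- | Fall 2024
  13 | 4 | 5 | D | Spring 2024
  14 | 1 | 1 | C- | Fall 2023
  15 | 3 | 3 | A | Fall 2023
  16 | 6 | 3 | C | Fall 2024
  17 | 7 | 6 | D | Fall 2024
SELECT MAX(year) FROM students WHERE gpa >= 2.74

Execution result:
4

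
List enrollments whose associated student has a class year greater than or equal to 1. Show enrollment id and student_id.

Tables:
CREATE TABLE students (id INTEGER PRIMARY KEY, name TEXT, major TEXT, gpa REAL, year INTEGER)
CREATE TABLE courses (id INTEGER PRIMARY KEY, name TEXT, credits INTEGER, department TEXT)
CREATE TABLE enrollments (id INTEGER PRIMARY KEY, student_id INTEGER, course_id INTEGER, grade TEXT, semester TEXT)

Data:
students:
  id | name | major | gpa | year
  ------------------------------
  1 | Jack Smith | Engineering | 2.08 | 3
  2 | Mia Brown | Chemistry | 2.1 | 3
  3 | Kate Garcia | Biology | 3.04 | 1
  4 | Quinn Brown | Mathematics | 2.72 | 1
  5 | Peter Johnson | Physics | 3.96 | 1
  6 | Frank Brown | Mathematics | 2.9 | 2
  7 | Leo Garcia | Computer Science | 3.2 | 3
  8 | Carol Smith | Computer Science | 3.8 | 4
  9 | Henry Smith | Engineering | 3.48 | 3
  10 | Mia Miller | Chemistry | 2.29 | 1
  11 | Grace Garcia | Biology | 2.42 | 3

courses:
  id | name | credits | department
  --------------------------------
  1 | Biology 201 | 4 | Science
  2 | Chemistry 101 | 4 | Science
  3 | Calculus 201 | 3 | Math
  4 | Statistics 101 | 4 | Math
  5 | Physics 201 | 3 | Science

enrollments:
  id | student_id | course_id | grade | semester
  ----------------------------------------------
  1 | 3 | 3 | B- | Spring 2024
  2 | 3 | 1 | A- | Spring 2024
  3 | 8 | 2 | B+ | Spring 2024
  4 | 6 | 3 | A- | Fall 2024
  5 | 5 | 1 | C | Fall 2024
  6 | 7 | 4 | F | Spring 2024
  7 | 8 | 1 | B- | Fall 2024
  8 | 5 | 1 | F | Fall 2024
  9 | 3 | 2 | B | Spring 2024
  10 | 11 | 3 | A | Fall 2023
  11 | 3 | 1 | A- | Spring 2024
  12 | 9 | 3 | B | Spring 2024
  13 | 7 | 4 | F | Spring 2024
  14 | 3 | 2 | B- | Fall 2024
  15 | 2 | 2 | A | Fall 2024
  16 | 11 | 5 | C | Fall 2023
SELECT id, student_id FROM enrollments WHERE student_id IN (SELECT id FROM students WHERE year >= 1)

Execution result:
id | student_id
1 | 3
2 | 3
3 | 8
4 | 6
5 | 5
6 | 7
7 | 8
8 | 5
9 | 3
10 | 11
11 | 3
12 | 9
13 | 7
14 | 3
15 | 2
16 | 11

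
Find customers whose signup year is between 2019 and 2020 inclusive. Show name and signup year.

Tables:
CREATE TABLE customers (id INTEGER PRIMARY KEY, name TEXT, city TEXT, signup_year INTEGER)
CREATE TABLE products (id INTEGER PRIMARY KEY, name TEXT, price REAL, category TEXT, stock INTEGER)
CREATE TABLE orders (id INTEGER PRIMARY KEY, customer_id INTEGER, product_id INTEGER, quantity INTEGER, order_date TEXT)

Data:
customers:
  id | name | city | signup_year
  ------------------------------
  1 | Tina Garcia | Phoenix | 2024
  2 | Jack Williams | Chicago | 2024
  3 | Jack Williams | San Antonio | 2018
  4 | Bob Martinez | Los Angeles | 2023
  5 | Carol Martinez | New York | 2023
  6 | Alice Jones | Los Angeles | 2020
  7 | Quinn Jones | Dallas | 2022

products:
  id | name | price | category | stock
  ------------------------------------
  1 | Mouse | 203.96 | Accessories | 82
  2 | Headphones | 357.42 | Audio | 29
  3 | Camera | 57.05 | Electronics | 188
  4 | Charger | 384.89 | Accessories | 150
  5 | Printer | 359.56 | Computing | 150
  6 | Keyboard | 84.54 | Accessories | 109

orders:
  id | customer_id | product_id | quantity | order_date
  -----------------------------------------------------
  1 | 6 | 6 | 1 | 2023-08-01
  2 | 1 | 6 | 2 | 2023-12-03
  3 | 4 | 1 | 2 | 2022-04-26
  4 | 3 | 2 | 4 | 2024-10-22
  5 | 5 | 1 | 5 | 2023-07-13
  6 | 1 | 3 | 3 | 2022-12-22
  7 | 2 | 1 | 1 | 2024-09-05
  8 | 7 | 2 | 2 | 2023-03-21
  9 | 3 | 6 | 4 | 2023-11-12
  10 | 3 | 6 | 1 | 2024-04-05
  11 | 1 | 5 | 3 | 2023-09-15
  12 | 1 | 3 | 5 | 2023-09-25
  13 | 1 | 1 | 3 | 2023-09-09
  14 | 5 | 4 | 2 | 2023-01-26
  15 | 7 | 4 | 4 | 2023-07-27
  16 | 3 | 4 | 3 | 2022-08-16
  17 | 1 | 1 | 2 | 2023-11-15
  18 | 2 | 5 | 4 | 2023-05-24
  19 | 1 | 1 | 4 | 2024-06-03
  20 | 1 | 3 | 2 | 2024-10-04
SELECT name, signup_year FROM customers WHERE signup_year BETWEEN 2019 AND 2020

Execution result:
name | signup_year
Alice Jones | 2020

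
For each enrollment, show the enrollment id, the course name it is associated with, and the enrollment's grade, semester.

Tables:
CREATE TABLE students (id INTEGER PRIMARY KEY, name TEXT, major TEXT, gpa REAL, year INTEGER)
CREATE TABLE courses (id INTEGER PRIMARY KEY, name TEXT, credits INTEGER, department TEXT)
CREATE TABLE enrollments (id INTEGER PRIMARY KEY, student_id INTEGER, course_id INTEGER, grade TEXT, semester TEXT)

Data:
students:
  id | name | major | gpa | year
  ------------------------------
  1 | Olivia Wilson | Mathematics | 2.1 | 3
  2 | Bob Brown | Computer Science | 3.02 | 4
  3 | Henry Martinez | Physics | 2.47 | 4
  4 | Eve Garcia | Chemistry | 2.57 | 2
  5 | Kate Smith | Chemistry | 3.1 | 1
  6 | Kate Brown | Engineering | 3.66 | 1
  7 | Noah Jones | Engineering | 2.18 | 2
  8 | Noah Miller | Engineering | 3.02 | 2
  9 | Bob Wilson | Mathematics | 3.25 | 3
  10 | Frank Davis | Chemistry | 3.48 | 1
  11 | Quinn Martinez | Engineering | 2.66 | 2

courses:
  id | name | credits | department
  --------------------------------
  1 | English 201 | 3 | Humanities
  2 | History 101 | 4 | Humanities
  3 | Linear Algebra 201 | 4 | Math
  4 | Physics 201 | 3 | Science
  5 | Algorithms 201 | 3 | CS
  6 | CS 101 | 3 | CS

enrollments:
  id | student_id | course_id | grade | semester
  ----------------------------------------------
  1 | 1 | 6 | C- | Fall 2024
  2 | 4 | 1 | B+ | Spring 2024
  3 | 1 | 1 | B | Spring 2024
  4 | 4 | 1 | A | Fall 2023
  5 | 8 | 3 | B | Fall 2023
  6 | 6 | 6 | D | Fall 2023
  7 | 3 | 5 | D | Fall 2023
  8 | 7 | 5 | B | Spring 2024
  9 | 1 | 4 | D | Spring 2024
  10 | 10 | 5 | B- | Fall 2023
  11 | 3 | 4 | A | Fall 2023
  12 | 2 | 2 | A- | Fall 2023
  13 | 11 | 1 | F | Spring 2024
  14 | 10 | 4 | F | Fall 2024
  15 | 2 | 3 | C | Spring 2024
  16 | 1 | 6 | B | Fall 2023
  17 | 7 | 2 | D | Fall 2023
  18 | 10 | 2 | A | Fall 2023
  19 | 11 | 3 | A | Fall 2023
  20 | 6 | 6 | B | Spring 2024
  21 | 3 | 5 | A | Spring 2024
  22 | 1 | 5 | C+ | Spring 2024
SELECT c.id, p.name AS course, c.grade, c.semester FROM enrollments c JOIN courses p ON c.course_id = p.id

Execution result:
id | course | grade | semester
1 | CS 101 | C- | Fall 2024
2 | English 201 | B+ | Spring 2024
3 | English 201 | B | Spring 2024
4 | English 201 | A | Fall 2023
5 | Linear Algebra 201 | B | Fall 2023
6 | CS 101 | D | Fall 2023
7 | Algorithms 201 | D | Fall 2023
8 | Algorithms 201 | B | Spring 2024
9 | Physics 201 | D | Spring 2024
10 | Algorithms 201 | B- | Fall 2023
11 | Physics 201 | A | Fall 2023
12 | History 101 | A- | Fall 2023
13 | English 201 | F | Spring 2024
14 | Physics 201 | F | Fall 2024
15 | Linear Algebra 201 | C | Spring 2024
16 | CS 101 | B | Fall 2023
17 | History 101 | D | Fall 2023
18 | History 101 | A | Fall 2023
19 | Linear Algebra 201 | A | Fall 2023
20 | CS 101 | B | Spring 2024
21 | Algorithms 201 | A | Spring 2024
22 | Algorithms 201 | C+ | Spring 2024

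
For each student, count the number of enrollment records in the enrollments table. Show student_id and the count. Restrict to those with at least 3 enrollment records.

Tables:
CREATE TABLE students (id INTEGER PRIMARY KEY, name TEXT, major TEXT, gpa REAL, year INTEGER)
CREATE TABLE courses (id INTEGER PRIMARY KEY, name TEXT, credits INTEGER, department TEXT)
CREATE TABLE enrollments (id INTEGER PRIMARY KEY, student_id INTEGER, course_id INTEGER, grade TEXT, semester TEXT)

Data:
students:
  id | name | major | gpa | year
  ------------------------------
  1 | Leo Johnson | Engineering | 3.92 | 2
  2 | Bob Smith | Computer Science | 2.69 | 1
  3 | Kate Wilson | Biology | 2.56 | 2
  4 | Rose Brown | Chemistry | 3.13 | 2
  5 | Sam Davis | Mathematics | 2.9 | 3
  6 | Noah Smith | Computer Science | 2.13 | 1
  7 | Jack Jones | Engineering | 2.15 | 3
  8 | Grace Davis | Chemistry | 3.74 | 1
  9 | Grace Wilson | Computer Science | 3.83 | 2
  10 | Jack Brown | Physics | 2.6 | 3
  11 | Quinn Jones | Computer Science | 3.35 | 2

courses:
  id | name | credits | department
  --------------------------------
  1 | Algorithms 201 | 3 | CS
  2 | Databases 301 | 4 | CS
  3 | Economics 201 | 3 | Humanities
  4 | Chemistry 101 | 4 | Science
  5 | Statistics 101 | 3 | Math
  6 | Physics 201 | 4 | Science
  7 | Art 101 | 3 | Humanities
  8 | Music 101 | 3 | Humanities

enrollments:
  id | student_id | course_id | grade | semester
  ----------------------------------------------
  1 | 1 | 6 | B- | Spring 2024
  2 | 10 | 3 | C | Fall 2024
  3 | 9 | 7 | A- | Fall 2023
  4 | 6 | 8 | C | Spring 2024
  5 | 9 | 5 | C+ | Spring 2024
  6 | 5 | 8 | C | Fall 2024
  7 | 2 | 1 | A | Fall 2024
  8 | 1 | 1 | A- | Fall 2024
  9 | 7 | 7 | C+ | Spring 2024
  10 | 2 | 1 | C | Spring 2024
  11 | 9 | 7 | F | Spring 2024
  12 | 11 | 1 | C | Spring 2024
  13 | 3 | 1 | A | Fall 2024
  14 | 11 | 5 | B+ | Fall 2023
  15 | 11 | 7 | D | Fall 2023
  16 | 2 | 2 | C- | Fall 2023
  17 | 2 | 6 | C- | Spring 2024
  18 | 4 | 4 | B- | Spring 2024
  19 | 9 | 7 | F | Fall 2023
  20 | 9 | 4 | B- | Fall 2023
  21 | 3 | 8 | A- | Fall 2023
SELECT student_id, COUNT(*) AS enrollment_count FROM enrollments GROUP BY student_id HAVING COUNT(*) >= 3

Execution result:
student_id | enrollment_count
2 | 4
9 | 5
11 | 3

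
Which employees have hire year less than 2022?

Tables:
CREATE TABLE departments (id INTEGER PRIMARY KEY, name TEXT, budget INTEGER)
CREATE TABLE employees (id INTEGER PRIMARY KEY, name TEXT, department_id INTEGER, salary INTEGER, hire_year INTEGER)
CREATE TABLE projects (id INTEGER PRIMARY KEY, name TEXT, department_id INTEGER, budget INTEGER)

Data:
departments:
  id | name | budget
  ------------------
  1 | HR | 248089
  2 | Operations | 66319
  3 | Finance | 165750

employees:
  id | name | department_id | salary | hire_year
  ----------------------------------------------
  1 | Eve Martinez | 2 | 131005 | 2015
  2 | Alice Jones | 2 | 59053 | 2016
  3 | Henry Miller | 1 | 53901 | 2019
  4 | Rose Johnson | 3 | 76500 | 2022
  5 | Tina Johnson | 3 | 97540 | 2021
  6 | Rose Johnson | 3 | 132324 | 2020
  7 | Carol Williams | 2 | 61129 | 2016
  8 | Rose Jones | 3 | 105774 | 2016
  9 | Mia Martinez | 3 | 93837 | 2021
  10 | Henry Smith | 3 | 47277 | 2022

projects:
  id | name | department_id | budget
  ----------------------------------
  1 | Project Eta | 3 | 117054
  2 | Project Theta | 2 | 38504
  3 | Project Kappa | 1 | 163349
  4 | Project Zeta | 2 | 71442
SELECT name, hire_year FROM employees WHERE hire_year < 2022

Execution result:
name | hire_year
Eve Martinez | 2015
Alice Jones | 2016
Henry Miller | 2019
Tina Johnson | 2021
Rose Johnson | 2020
Carol Williams | 2016
Rose Jones | 2016
Mia Martinez | 2021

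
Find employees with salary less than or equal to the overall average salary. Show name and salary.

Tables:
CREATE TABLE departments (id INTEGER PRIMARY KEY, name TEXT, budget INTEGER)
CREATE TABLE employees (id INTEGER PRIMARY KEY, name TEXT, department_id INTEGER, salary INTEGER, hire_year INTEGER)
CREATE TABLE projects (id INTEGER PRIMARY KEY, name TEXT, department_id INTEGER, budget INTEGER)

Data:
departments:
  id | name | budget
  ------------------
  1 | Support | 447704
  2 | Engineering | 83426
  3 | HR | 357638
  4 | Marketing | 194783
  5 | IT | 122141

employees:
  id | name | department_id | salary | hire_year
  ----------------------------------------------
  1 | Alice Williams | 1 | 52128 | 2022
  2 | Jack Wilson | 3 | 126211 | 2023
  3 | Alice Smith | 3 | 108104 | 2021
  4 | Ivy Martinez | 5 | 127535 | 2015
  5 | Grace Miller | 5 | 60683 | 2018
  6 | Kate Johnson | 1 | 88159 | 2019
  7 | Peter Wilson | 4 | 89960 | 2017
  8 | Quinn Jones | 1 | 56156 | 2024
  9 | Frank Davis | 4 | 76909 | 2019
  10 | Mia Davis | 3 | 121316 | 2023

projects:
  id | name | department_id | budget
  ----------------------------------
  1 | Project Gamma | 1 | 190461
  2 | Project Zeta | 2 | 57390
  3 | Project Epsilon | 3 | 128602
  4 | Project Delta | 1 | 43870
SELECT name, salary FROM employees WHERE salary <= (SELECT AVG(salary) FROM employees)

Execution result:
name | salary
Alice Williams | 52128
Grace Miller | 60683
Kate Johnson | 88159
Peter Wilson | 89960
Quinn Jones | 56156
Frank Davis | 76909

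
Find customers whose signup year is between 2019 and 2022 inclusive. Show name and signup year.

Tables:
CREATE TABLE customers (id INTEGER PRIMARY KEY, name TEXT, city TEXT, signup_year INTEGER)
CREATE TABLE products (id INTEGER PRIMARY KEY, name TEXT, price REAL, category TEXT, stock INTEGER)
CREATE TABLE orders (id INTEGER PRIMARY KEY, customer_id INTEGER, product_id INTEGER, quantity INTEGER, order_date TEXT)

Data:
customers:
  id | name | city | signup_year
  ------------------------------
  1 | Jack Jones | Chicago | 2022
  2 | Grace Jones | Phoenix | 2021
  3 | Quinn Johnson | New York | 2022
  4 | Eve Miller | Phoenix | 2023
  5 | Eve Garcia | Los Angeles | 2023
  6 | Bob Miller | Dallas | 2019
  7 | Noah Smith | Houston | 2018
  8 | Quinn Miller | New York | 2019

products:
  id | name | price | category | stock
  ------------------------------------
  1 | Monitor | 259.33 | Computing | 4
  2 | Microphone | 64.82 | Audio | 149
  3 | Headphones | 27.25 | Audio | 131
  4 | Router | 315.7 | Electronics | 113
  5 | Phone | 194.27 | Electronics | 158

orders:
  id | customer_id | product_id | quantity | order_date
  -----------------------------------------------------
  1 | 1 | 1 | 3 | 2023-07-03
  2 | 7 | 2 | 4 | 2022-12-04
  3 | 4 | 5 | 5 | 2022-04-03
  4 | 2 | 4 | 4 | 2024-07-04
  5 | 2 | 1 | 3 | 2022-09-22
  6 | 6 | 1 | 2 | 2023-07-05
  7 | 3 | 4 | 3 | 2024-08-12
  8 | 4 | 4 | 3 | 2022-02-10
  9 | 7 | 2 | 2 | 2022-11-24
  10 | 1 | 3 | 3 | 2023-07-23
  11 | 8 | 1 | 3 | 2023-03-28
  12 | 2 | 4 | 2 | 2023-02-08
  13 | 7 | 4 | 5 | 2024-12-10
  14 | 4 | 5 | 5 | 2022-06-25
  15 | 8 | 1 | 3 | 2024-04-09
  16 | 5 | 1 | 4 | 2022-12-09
SELECT name, signup_year FROM customers WHERE signup_year BETWEEN 2019 AND 2022

Execution result:
name | signup_year
Jack Jones | 2022
Grace Jones | 2021
Quinn Johnson | 2022
Bob Miller | 2019
Quinn Miller | 2019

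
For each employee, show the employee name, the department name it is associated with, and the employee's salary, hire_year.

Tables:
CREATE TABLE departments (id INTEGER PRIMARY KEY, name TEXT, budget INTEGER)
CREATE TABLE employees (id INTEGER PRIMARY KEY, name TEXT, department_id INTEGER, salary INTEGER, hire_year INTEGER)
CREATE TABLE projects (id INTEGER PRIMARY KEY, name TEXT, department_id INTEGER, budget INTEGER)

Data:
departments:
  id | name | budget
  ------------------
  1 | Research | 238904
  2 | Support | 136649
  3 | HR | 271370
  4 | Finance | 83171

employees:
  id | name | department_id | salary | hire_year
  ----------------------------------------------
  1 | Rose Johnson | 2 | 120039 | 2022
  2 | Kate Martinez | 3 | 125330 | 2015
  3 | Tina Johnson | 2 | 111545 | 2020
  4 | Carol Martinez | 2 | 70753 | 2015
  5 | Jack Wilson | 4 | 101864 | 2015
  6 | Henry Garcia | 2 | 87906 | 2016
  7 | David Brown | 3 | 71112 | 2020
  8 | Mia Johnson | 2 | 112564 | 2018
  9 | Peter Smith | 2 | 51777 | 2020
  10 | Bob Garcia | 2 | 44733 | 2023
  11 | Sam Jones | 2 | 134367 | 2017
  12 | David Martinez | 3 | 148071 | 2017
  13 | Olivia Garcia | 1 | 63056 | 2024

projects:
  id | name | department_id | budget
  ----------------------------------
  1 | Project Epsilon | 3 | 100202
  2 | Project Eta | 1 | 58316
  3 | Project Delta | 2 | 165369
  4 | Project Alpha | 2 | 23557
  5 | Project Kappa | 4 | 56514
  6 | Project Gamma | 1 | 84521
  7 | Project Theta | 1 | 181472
SELECT c.name, p.name AS department, c.salary, c.hire_year FROM employees c JOIN departments p ON c.department_id = p.id

Execution result:
name | department | salary | hire_year
Rose Johnson | Support | 120039 | 2022
Kate Martinez | HR | 125330 | 2015
Tina Johnson | Support | 111545 | 2020
Carol Martinez | Support | 70753 | 2015
Jack Wilson | Finance | 101864 | 2015
Henry Garcia | Support | 87906 | 2016
David Brown | HR | 71112 | 2020
Mia Johnson | Support | 112564 | 2018
Peter Smith | Support | 51777 | 2020
Bob Garcia | Support | 44733 | 2023
Sam Jones | Support | 134367 | 2017
David Martinez | HR | 148071 | 2017
Olivia Garcia | Research | 63056 | 2024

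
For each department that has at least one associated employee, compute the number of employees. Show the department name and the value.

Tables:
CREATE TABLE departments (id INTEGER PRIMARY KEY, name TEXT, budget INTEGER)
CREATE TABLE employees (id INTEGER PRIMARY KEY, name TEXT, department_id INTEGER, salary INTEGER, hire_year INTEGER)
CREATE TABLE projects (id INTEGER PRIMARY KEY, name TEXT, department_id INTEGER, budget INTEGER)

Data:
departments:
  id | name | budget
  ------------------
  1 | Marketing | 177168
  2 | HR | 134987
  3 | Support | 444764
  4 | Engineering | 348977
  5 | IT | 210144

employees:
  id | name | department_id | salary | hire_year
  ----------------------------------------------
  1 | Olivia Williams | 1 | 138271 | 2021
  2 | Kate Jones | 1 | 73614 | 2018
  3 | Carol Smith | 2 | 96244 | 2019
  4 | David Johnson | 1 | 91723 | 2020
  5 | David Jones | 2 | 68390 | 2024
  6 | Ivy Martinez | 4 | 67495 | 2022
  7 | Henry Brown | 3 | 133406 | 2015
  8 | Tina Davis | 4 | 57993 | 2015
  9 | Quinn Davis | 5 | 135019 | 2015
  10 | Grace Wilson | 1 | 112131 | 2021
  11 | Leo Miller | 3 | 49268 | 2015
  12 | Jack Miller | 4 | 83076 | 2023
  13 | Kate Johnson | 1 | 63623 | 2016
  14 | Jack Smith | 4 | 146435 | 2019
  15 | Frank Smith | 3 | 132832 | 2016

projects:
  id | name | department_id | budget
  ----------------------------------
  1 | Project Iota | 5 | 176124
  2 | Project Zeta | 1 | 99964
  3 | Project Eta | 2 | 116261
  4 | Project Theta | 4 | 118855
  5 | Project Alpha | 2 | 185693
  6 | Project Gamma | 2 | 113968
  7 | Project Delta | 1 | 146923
SELECT p.name, COUNT(*) AS n FROM employees c JOIN departments p ON c.department_id = p.id GROUP BY p.id, p.name

Execution result:
name | n
Marketing | 5
HR | 2
Support | 3
Engineering | 4
IT | 1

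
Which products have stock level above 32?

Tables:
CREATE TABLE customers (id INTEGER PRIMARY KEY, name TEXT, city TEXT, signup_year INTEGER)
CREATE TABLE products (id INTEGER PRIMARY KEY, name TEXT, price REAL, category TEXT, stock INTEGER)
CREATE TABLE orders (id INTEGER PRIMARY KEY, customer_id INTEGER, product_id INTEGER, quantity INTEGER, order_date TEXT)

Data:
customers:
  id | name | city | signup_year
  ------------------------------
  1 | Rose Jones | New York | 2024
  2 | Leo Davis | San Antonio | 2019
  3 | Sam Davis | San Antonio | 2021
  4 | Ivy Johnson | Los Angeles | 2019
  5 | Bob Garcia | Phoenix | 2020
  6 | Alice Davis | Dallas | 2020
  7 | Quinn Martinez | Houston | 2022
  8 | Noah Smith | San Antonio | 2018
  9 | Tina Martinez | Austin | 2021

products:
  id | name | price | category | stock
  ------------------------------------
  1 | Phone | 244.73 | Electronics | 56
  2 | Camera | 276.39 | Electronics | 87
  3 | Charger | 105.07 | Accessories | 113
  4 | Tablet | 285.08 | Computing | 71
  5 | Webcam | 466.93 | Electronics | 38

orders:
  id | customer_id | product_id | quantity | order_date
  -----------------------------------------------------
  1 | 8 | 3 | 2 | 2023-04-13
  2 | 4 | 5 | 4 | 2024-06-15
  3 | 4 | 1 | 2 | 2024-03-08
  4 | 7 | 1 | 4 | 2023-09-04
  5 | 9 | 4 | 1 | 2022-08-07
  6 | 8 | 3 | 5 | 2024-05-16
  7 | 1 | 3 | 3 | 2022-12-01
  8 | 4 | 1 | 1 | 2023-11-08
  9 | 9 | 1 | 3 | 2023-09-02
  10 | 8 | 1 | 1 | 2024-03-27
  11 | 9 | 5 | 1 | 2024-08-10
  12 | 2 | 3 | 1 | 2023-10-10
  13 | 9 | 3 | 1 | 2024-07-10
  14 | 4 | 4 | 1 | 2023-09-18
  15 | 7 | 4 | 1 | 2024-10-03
SELECT name, stock FROM products WHERE stock > 32

Execution result:
name | stock
Phone | 56
Camera | 87
Charger | 113
Tablet | 71
Webcam | 38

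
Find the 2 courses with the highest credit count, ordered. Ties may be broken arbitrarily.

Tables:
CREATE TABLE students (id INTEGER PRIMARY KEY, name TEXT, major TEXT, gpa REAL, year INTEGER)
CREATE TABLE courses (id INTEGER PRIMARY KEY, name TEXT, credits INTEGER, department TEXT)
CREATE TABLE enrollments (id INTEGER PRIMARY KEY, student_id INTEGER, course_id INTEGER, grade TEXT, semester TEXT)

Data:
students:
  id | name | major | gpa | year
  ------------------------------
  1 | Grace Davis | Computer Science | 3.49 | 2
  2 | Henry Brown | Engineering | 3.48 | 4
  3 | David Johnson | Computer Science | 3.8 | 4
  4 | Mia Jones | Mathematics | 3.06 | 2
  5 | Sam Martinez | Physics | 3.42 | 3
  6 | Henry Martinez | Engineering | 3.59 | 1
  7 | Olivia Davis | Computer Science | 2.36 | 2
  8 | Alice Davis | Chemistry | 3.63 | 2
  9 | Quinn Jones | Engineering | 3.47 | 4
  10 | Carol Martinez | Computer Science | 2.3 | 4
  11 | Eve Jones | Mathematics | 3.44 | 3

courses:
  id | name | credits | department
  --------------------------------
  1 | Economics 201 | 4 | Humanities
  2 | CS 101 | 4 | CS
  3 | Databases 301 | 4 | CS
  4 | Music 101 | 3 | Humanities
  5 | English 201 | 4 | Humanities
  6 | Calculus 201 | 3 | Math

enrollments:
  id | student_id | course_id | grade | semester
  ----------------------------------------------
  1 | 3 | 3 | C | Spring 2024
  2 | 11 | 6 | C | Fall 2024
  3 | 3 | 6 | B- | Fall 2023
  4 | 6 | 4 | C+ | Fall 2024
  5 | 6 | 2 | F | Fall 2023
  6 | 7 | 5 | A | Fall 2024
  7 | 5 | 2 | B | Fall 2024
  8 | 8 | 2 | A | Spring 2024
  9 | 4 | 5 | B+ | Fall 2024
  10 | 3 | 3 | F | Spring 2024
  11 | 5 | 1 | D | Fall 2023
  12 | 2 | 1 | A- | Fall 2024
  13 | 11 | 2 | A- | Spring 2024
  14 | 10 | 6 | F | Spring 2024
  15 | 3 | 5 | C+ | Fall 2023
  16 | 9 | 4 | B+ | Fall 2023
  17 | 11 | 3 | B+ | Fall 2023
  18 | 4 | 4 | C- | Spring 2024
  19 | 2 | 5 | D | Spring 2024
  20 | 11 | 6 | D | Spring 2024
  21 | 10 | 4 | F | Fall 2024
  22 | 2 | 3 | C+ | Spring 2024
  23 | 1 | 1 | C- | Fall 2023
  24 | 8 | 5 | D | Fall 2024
SELECT name, credits FROM courses ORDER BY credits DESC LIMIT 2

Execution result:
name | credits
Economics 201 | 4
CS 101 | 4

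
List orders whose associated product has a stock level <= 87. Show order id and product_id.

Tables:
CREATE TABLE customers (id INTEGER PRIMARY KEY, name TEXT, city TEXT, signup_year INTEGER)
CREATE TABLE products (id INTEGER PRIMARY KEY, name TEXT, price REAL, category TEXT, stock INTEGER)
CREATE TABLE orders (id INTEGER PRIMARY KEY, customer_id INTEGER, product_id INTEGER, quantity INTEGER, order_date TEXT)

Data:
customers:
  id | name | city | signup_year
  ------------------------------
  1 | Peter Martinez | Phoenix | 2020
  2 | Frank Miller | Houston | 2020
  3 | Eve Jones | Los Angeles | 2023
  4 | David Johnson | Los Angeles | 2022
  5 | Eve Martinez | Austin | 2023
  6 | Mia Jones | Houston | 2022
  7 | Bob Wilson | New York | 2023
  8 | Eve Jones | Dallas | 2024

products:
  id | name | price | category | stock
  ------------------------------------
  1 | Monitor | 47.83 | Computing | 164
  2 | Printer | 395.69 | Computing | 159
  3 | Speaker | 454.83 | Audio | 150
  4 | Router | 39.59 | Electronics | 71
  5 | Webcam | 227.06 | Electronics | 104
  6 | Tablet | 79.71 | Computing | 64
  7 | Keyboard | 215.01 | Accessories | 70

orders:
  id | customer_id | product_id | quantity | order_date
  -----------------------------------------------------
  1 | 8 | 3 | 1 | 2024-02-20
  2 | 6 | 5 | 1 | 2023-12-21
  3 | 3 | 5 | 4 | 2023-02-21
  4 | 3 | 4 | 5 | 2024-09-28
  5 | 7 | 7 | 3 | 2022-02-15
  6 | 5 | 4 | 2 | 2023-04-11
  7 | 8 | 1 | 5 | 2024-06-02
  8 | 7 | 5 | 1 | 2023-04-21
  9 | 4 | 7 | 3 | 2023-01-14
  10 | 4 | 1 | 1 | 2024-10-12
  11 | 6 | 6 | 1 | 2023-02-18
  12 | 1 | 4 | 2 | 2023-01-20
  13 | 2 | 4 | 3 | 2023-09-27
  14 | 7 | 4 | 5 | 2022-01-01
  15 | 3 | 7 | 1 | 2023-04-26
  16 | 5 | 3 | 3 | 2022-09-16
SELECT id, product_id FROM orders WHERE product_id IN (SELECT id FROM products WHERE stock <= 87)

Execution result:
id | product_id
4 | 4
5 | 7
6 | 4
9 | 7
11 | 6
12 | 4
13 | 4
14 | 4
15 | 7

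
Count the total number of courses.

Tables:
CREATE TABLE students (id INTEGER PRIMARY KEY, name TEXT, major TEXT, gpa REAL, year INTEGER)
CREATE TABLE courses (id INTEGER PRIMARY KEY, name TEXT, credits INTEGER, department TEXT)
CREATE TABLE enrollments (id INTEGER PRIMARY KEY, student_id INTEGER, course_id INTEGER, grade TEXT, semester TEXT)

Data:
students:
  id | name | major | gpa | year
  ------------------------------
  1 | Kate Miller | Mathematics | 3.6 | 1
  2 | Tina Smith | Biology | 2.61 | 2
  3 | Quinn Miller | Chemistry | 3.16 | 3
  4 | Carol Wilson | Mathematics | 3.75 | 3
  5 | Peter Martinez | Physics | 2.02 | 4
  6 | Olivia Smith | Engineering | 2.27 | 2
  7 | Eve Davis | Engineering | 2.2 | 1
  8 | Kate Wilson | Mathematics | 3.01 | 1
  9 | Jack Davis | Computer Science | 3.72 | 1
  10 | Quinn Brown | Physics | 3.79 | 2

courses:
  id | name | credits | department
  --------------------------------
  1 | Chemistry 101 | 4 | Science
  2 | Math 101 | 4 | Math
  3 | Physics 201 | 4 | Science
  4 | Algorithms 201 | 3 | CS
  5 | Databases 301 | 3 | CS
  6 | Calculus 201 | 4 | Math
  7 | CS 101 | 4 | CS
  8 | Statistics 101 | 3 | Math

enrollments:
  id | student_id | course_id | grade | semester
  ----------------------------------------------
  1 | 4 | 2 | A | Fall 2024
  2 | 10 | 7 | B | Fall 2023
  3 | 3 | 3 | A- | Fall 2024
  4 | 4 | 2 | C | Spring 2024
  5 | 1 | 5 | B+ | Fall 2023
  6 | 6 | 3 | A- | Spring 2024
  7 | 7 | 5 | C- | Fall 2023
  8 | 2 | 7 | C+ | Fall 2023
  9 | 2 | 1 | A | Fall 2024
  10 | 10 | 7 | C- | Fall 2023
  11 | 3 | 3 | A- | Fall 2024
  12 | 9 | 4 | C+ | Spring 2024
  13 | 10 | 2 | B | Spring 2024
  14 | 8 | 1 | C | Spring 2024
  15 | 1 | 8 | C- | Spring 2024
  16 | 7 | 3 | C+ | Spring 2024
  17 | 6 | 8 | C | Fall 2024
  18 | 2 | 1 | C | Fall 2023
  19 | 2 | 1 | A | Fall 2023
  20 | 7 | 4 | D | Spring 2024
SELECT COUNT(*) FROM courses

Execution result:
8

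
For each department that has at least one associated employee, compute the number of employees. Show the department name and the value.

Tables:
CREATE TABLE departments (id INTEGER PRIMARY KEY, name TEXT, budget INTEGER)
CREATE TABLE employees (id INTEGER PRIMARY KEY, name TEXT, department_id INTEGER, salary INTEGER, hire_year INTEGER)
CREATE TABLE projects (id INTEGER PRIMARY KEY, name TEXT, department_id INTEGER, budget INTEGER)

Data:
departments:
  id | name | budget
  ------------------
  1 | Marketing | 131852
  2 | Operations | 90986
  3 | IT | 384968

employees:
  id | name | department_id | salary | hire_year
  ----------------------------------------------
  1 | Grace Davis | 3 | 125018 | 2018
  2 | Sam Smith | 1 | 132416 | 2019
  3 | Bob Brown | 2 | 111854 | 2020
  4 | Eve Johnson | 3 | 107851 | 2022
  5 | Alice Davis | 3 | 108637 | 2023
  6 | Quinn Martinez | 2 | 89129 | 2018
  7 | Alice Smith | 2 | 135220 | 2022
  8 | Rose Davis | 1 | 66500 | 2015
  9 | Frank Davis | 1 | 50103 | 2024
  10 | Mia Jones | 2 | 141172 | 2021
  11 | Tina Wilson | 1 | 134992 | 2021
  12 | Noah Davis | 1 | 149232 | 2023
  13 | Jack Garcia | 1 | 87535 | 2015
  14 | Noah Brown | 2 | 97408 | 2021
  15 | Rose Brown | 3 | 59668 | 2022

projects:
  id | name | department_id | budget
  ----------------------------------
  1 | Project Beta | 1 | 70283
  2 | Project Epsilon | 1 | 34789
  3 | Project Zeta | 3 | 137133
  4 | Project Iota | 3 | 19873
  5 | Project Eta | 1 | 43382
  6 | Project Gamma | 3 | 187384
SELECT p.name, COUNT(*) AS n FROM employees c JOIN departments p ON c.department_id = p.id GROUP BY p.id, p.name

Execution result:
name | n
Marketing | 6
Operations | 5
IT | 4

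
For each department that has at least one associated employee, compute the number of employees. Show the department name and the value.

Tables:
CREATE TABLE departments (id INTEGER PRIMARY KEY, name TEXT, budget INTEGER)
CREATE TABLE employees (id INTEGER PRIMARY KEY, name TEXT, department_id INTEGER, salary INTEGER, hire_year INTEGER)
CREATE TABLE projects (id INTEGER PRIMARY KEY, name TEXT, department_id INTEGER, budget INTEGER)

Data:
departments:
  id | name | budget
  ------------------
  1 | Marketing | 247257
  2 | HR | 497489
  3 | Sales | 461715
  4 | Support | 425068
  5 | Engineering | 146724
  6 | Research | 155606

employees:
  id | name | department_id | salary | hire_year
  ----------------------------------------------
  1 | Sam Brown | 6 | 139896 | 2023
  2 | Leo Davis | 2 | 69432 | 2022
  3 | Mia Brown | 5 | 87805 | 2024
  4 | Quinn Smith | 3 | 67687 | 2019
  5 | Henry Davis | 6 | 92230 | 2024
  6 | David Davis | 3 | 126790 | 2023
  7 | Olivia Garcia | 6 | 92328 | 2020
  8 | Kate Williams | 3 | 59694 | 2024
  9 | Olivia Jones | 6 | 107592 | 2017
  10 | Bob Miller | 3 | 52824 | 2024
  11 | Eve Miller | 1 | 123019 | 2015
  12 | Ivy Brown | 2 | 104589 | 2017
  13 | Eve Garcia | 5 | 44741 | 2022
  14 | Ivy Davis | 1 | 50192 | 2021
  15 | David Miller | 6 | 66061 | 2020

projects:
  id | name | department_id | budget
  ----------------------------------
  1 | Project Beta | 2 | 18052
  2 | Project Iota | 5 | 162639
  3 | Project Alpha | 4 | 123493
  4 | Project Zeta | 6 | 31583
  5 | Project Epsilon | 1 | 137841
SELECT p.name, COUNT(*) AS n FROM employees c JOIN departments p ON c.department_id = p.id GROUP BY p.id, p.name

Execution result:
name | n
Marketing | 2
HR | 2
Sales | 4
Engineering | 2
Research | 5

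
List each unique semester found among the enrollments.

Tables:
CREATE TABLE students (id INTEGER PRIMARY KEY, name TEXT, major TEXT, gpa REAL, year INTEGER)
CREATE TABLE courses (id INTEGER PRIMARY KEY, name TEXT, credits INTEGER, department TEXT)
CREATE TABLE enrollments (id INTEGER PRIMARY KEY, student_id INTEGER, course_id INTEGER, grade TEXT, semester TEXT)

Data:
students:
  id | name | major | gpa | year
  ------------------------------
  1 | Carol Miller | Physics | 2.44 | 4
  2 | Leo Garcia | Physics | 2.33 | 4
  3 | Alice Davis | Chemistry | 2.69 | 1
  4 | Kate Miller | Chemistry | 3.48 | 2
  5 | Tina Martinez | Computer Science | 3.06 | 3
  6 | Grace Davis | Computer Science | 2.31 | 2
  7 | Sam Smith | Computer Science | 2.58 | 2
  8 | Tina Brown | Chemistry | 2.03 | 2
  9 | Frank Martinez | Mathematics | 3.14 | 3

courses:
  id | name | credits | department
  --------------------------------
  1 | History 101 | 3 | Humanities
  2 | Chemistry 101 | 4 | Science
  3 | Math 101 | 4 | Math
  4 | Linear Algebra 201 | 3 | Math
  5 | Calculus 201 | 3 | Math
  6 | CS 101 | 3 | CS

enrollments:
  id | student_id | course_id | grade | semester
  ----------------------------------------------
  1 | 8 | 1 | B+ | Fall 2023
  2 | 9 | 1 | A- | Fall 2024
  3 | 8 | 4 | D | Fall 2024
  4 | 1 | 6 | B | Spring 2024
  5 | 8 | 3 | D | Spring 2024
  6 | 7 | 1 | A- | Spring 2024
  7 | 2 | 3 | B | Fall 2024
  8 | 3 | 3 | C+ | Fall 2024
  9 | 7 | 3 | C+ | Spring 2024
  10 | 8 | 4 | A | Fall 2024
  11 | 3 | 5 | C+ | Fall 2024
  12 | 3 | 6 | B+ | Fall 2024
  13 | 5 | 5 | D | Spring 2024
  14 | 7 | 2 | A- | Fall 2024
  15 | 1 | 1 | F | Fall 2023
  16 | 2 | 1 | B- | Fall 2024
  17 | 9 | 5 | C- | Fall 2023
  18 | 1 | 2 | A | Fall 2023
SELECT DISTINCT semester FROM enrollments

Execution result:
semester
Fall 2023
Fall 2024
Spring 2024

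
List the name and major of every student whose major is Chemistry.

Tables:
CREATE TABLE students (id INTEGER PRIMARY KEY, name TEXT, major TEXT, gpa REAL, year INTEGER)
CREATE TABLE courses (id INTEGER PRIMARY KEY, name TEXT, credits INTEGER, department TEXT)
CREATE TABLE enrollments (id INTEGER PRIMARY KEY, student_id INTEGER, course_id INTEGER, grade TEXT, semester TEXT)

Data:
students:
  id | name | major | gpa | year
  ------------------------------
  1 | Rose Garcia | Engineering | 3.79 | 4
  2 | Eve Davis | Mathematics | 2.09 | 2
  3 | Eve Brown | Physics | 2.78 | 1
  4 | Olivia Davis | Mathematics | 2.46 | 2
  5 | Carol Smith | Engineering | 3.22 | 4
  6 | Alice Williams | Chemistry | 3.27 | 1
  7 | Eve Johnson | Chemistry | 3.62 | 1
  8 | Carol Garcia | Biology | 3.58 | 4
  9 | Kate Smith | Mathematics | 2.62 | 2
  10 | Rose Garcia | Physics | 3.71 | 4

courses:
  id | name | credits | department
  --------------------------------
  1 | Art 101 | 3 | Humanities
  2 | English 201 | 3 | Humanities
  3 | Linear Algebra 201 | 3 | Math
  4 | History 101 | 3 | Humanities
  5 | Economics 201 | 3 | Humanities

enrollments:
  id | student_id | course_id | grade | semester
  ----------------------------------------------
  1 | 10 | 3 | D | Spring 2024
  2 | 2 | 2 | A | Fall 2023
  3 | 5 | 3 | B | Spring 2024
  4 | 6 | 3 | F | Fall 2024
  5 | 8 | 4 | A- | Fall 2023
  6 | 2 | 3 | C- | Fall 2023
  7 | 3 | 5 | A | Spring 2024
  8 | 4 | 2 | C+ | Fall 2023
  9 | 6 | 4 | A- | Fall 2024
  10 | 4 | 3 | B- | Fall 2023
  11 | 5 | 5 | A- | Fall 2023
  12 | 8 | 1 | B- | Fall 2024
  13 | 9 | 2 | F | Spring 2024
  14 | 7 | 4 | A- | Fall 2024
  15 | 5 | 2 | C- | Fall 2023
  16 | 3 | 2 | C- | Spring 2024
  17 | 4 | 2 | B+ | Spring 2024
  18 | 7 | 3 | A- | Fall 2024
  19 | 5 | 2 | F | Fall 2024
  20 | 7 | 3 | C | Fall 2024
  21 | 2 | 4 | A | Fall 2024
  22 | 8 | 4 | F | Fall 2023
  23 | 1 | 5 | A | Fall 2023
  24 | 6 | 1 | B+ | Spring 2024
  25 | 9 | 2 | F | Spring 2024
SELECT name, major FROM students WHERE major = 'Chemistry'

Execution result:
name | major
Alice Williams | Chemistry
Eve Johnson | Chemistry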